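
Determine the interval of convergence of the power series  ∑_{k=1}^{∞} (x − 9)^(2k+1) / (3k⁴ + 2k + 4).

[8, 10]

Apply the ratio test: |a_{k+1}| / |a_k| = (3k⁴ + 2k + 4)/(3(k+1)⁴ + 2(k+1) + 4), which tends to 1 as k → ∞.
Since the exponent of (x − 9) increases by 2 each term, convergence requires |x − 9|² < 1, hence R = 1.
At x = 10: the terms are on the order of 1/k⁴, so the series converges absolutely by comparison with the p-series (p = 4 > 1).
At x = 8: absolute convergence follows by limit comparison with Σ 1/k⁴.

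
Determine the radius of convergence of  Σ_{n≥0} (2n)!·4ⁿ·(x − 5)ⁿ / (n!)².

R = 1/16

The ratio of consecutive coefficients is (2n+1)·(2n+2)/(n+1)² · 4 → 16.
Hence the series converges for |x − 5| < 1/(16) = 1/16, so the radius of convergence is 1/16.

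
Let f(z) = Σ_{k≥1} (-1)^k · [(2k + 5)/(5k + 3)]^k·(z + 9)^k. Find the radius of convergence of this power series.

By the Cauchy root test, |a_k|^(1/k) = (2k + 5)/(5k + 3) → 2/5.
Thus R = 1/(2/5) = 5/2.

R = 5/2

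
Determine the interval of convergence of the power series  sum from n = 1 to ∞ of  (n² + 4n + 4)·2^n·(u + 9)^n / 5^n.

(-23/2, -13/2)

Ratio test: |a_{n+1}/a_n| = [((n+1)² + 4(n+1) + 4)/(n² + 4n + 4)] · 2/5 → 2/5 as n → ∞.
Convergence for |u + 9| · 2/5 < 1, i.e. |u + 9| < 5/2. So R = 5/2.
At u = -13/2: the terms do not tend to 0, so the series diverges.
Check u = -23/2: the n-th term does not approach 0; divergence by the term test.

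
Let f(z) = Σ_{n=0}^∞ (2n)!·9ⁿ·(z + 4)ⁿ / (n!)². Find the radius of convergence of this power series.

R = 1/36

Apply the ratio test: |a_{n+1}| / |a_n| = (2n+1)·(2n+2)/(n+1)² · 9, which tends to 36 as n → ∞.
Convergence for |z + 4| · 36 < 1, i.e. |z + 4| < 1/36. So R = 1/36.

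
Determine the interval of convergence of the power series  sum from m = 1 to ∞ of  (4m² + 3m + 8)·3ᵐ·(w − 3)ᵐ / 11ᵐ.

The ratio of consecutive coefficients is [(4(m+1)² + 3(m+1) + 8)/(4m² + 3m + 8)] · 3/11 → 3/11.
Convergence for |w − 3| · 3/11 < 1, i.e. |w − 3| < 11/3. So R = 11/3.
At w = 20/3: the m-th term does not approach 0; divergence by the term test.
At w = -2/3: the terms have absolute value of order m², which does not tend to 0, so the series diverges by the divergence test.

(-2/3, 20/3)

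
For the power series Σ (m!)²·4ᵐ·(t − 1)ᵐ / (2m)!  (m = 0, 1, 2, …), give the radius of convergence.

R = 1

Apply the ratio test: |a_{m+1}| / |a_m| = (m+1)²/[(2m+1)·(2m+2)] · 4, which tends to 1 as m → ∞.
So the series converges when |t − 1| < 1 and diverges when |t − 1| > 1; R = 1.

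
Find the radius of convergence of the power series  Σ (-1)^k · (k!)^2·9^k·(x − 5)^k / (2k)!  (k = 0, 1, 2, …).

By the ratio test, |a_{k+1}/a_k| = (k+1)²/[(2k+1)·(2k+2)] · 9 → 9/4.
Hence the series converges for |x − 5| < 1/(9/4) = 4/9, so the radius of convergence is 4/9.

R = 4/9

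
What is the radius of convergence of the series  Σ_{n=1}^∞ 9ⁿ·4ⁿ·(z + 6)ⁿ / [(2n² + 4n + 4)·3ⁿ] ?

R = 1/12

By the ratio test, |a_{n+1}/a_n| = [(2n² + 4n + 4)/(2(n+1)² + 4(n+1) + 4)] · 9·4/3 → 12.
The series converges when 12 · |z + 6| < 1, giving R = 1/12.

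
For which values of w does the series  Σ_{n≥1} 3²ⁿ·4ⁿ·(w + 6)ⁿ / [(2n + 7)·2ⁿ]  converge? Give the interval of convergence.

[-109/18, -107/18)

Ratio test: |a_{n+1}/a_n| = [(2n + 7)/(2(n+1) + 7)] · 9·4/2 → 18 as n → ∞.
The series converges when 18 · |w + 6| < 1, giving R = 1/18.
Check w = -107/18: comparison with the harmonic series Σ 1/n shows the series diverges.
Check w = -109/18: the terms alternate in sign and decrease monotonically to 0 in absolute value (size ~ c/n), so the alternating series test gives convergence.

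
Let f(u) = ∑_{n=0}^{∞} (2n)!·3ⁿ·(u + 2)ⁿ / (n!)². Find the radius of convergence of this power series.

R = 1/12

The ratio of consecutive coefficients is (2n+1)·(2n+2)/(n+1)² · 3 → 12.
The series converges when 12 · |u + 2| < 1, giving R = 1/12.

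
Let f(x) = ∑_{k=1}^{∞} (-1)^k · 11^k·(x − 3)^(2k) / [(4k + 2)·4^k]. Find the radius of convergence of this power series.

The ratio of consecutive coefficients is [(4k + 2)/(4(k+1) + 2)] · 11/4 → 11/4.
Successive powers of (x − 3) differ by 2, so the series converges when |x − 3|² · 11/4 < 1, i.e. |x − 3| < √(4/11). So R = 2√11/11.

R = 2√11/11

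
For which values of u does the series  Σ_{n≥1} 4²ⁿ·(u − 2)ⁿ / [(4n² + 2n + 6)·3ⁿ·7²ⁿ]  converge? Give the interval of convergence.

[-115/16, 179/16]

The ratio of consecutive coefficients is [(4n² + 2n + 6)/(4(n+1)² + 2(n+1) + 6)] · 16/(3·49) → 16/147.
Hence the series converges for |u − 2| < 1/(16/147) = 147/16, so the radius of convergence is 147/16.
Endpoint u = 179/16: the terms are on the order of 1/n², so the series converges absolutely by comparison with the p-series (p = 2 > 1).
When u = -115/16, absolute convergence follows by limit comparison with Σ 1/n².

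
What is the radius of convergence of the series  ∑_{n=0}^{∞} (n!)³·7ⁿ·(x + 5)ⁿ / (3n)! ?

R = 27/7

Ratio test: |a_{n+1}/a_n| = (n+1)³/[(3n+1)·(3n+2)·(3n+3)] · 7 → 7/27 as n → ∞.
Thus R = 1/(7/27) = 27/7.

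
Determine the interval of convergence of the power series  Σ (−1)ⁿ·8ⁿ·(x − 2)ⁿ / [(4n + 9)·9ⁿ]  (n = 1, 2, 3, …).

(7/8, 25/8]

By the ratio test, |a_{n+1}/a_n| = [(4n + 9)/(4(n+1) + 9)] · 8/9 → 8/9.
The series converges when 8/9 · |x − 2| < 1, giving R = 9/8.
At x = 25/8: the terms alternate in sign and decrease monotonically to 0 in absolute value (size ~ c/n), so the alternating series test gives convergence.
Check x = 7/8: the terms are asymptotic to a nonzero constant times 1/n, so the series diverges by limit comparison with Σ 1/n.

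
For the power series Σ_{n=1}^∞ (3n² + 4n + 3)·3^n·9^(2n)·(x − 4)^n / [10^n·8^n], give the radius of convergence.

R = 80/243

The ratio of consecutive coefficients is [(3(n+1)² + 4(n+1) + 3)/(3n² + 4n + 3)] · 3·81/(10·8) → 243/80.
Convergence for |x − 4| · 243/80 < 1, i.e. |x − 4| < 80/243. So R = 80/243.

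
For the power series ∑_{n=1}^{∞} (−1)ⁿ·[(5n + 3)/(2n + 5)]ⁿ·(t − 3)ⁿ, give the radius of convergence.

Root test: |a_n|^(1/n) = (5n + 3)/(2n + 5) → 5/2.
Thus R = 1/(5/2) = 2/5.

R = 2/5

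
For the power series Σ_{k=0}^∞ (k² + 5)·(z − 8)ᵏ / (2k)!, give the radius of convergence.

Ratio test: |a_{k+1}/a_k| = ((k+1)² + 5)/(k² + 5) · 1/[(2k+1)·(2k+2)] → 0 as k → ∞.
The ratio tends to 0 regardless of z, hence R = ∞.

R = ∞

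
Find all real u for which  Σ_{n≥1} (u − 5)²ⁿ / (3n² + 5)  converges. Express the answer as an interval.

The ratio of consecutive coefficients is (3n² + 5)/(3(n+1)² + 5) → 1.
Since the exponent of (u − 5) increases by 2 each term, convergence requires |u − 5|² < 1, hence R = 1.
Endpoint u = 6: the series is dominated by a constant times Σ 1/n², which converges (p = 2 > 1).
Endpoint u = 4: the series is dominated by a constant times Σ 1/n², which converges (p = 2 > 1).

[4, 6]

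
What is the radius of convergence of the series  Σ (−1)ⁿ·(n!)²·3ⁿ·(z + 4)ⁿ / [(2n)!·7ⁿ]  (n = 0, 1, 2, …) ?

R = 28/3

The ratio of consecutive coefficients is (n+1)²/[(2n+1)·(2n+2)] · 3/7 → 3/28.
Thus R = 1/(3/28) = 28/3.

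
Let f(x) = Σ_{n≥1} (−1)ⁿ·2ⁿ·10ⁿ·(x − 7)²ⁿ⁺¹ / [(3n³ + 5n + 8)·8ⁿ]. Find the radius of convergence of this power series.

R = √10/5

By the ratio test, |a_{n+1}/a_n| = [(3n³ + 5n + 8)/(3(n+1)³ + 5(n+1) + 8)] · 2·10/8 → 5/2.
Successive powers of (x − 7) differ by 2, so the series converges when |x − 7|² · 5/2 < 1, i.e. |x − 7| < √(2/5). So R = √10/5.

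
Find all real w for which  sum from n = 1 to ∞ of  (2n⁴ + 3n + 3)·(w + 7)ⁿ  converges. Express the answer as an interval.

By the ratio test, |a_{n+1}/a_n| = (2(n+1)⁴ + 3(n+1) + 3)/(2n⁴ + 3n + 3) → 1.
So the series converges when |w + 7| < 1 and diverges when |w + 7| > 1; R = 1.
Endpoint w = -6: the terms have absolute value of order n⁴, which does not tend to 0, so the series diverges by the divergence test.
Check w = -8: the terms have absolute value of order n⁴, which does not tend to 0, so the series diverges by the divergence test.

(-8, -6)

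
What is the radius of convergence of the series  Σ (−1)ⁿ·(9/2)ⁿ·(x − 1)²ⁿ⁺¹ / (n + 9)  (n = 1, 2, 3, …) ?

Apply the ratio test: |a_{n+1}| / |a_n| = [(n + 9)/((n+1) + 9)] · 9/2, which tends to 9/2 as n → ∞.
Since the exponent of (x − 1) increases by 2 each term, convergence requires |x − 1|² < 2/9, hence R = √2/3.

R = √2/3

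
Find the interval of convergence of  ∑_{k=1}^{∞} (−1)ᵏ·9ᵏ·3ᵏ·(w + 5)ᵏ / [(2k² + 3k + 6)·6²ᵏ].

[-19/3, -11/3]

Apply the ratio test: |a_{k+1}| / |a_k| = [(2k² + 3k + 6)/(2(k+1)² + 3(k+1) + 6)] · 9·3/36, which tends to 3/4 as k → ∞.
Thus R = 1/(3/4) = 4/3.
When w = -11/3, absolute convergence follows by limit comparison with Σ 1/k².
Endpoint w = -19/3: the series is dominated by a constant times Σ 1/k², which converges (p = 2 > 1).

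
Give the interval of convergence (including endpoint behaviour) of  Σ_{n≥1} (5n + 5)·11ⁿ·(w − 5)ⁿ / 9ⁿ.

(46/11, 64/11)

Ratio test: |a_{n+1}/a_n| = [(5(n+1) + 5)/(5n + 5)] · 11/9 → 11/9 as n → ∞.
Thus R = 1/(11/9) = 9/11.
Endpoint w = 64/11: the terms do not tend to 0, so the series diverges.
Endpoint w = 46/11: the terms have absolute value of order n, which does not tend to 0, so the series diverges by the divergence test.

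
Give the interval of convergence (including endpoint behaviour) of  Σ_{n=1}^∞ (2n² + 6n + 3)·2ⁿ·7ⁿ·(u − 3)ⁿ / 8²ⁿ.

By the ratio test, |a_{n+1}/a_n| = [(2(n+1)² + 6(n+1) + 3)/(2n² + 6n + 3)] · 2·7/64 → 7/32.
The series converges when 7/32 · |u − 3| < 1, giving R = 32/7.
At u = 53/7: the terms have absolute value of order n², which does not tend to 0, so the series diverges by the divergence test.
At u = -11/7: the n-th term does not approach 0; divergence by the term test.

(-11/7, 53/7)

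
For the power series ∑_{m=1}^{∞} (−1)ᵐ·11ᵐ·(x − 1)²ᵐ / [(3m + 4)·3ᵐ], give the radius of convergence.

The ratio of consecutive coefficients is [(3m + 4)/(3(m+1) + 4)] · 11/3 → 11/3.
Writing y = (x − 1)², the series in y has radius 3/11, so |x − 1| < √(3/11) and R = √33/11.

R = √33/11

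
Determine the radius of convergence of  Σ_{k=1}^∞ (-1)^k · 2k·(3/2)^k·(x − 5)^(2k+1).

Ratio test: |a_{k+1}/a_k| = [2(k+1)/2k] · 3/2 → 3/2 as k → ∞.
Since the exponent of (x − 5) increases by 2 each term, convergence requires |x − 5|² < 2/3, hence R = √6/3.

R = √6/3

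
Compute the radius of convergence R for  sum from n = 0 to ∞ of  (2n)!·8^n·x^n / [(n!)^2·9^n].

R = 9/32

Apply the ratio test: |a_{n+1}| / |a_n| = (2n+1)·(2n+2)/(n+1)² · 8/9, which tends to 32/9 as n → ∞.
Hence the series converges for |x| < 1/(32/9) = 9/32, so the radius of convergence is 9/32.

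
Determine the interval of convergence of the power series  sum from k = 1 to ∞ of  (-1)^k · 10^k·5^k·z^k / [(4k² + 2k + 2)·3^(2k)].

[-9/50, 9/50]

Ratio test: |a_{k+1}/a_k| = [(4k² + 2k + 2)/(4(k+1)² + 2(k+1) + 2)] · 10·5/9 → 50/9 as k → ∞.
Convergence for |z| · 50/9 < 1, i.e. |z| < 9/50. So R = 9/50.
Check z = 9/50: the series is dominated by a constant times Σ 1/k², which converges (p = 2 > 1).
When z = -9/50, absolute convergence follows by limit comparison with Σ 1/k².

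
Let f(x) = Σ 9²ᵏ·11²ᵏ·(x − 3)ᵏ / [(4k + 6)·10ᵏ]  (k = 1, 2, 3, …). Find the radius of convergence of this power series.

Apply the ratio test: |a_{k+1}| / |a_k| = [(4k + 6)/(4(k+1) + 6)] · 81·121/10, which tends to 9801/10 as k → ∞.
Hence the series converges for |x − 3| < 1/(9801/10) = 10/9801, so the radius of convergence is 10/9801.

R = 10/9801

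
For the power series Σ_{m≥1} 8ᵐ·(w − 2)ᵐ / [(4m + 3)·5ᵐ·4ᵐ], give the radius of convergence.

Apply the ratio test: |a_{m+1}| / |a_m| = [(4m + 3)/(4(m+1) + 3)] · 8/(5·4), which tends to 2/5 as m → ∞.
Convergence for |w − 2| · 2/5 < 1, i.e. |w − 2| < 5/2. So R = 5/2.

R = 5/2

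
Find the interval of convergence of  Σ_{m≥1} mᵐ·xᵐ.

{0}

By the Cauchy root test, |a_m|^(1/m) = m → ∞.
Since the m-th root of |a_m| is unbounded, the series converges only at x = 0; R = 0.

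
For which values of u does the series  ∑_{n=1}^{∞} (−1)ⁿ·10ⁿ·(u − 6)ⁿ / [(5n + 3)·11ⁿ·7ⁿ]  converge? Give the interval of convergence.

(-17/10, 137/10]

Apply the ratio test: |a_{n+1}| / |a_n| = [(5n + 3)/(5(n+1) + 3)] · 10/(11·7), which tends to 10/77 as n → ∞.
Hence the series converges for |u − 6| < 1/(10/77) = 77/10, so the radius of convergence is 77/10.
When u = 137/10, convergence follows from the alternating series test (terms decrease monotonically to 0).
At u = -17/10: the terms behave like c/n; limit comparison with the harmonic series gives divergence.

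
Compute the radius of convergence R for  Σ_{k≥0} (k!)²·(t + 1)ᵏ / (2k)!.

The ratio of consecutive coefficients is (k+1)²/[(2k+1)·(2k+2)] → 1/4.
Convergence for |t + 1| · 1/4 < 1, i.e. |t + 1| < 4. So R = 4.

R = 4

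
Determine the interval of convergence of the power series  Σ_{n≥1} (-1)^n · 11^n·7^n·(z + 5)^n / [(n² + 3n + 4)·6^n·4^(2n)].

Apply the ratio test: |a_{n+1}| / |a_n| = [(n² + 3n + 4)/((n+1)² + 3(n+1) + 4)] · 11·7/(6·16), which tends to 77/96 as n → ∞.
Thus R = 1/(77/96) = 96/77.
Endpoint z = -289/77: the terms are on the order of 1/n², so the series converges absolutely by comparison with the p-series (p = 2 > 1).
Endpoint z = -481/77: the terms are on the order of 1/n², so the series converges absolutely by comparison with the p-series (p = 2 > 1).

[-481/77, -289/77]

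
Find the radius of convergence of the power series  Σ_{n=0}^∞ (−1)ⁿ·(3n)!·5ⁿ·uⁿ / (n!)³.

The ratio of consecutive coefficients is (3n+1)·(3n+2)·(3n+3)/(n+1)³ · 5 → 135.
Hence the series converges for |u| < 1/(135) = 1/135, so the radius of convergence is 1/135.

R = 1/135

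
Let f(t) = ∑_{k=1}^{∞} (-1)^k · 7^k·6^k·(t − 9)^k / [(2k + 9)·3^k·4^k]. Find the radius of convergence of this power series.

Ratio test: |a_{k+1}/a_k| = [(2k + 9)/(2(k+1) + 9)] · 7·6/(3·4) → 7/2 as k → ∞.
Hence the series converges for |t − 9| < 1/(7/2) = 2/7, so the radius of convergence is 2/7.

R = 2/7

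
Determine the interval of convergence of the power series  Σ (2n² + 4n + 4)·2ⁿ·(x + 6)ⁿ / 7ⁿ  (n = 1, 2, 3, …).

By the ratio test, |a_{n+1}/a_n| = [(2(n+1)² + 4(n+1) + 4)/(2n² + 4n + 4)] · 2/7 → 2/7.
Hence the series converges for |x + 6| < 1/(2/7) = 7/2, so the radius of convergence is 7/2.
At x = -5/2: the terms do not tend to 0, so the series diverges.
At x = -19/2: the terms do not tend to 0, so the series diverges.

(-19/2, -5/2)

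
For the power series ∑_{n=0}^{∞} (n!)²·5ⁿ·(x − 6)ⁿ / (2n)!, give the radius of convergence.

The ratio of consecutive coefficients is (n+1)²/[(2n+1)·(2n+2)] · 5 → 5/4.
Hence the series converges for |x − 6| < 1/(5/4) = 4/5, so the radius of convergence is 4/5.

R = 4/5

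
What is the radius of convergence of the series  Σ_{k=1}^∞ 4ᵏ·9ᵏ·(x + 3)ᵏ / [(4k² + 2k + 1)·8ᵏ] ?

Ratio test: |a_{k+1}/a_k| = [(4k² + 2k + 1)/(4(k+1)² + 2(k+1) + 1)] · 4·9/8 → 9/2 as k → ∞.
Convergence for |x + 3| · 9/2 < 1, i.e. |x + 3| < 2/9. So R = 2/9.

R = 2/9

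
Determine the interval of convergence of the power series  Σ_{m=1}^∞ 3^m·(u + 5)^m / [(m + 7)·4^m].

By the ratio test, |a_{m+1}/a_m| = [(m + 7)/((m+1) + 7)] · 3/4 → 3/4.
Thus R = 1/(3/4) = 4/3.
Check u = -11/3: the terms are asymptotic to a nonzero constant times 1/m, so the series diverges by limit comparison with Σ 1/m.
Endpoint u = -19/3: an alternating series whose terms decrease to 0 in absolute value, so it converges by the Leibniz criterion.

[-19/3, -11/3)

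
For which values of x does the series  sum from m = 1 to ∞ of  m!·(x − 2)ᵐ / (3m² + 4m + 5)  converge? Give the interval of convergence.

{2}

The ratio of consecutive coefficients is (m+1) · (3m² + 4m + 5)/(3(m+1)² + 4(m+1) + 5) → ∞.
The ratio grows without bound, so the series diverges whenever (x − 2) ≠ 0; it converges only at x = 2. R = 0.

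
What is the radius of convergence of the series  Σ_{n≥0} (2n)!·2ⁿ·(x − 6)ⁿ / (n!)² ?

R = 1/8

The ratio of consecutive coefficients is (2n+1)·(2n+2)/(n+1)² · 2 → 8.
Thus R = 1/(8) = 1/8.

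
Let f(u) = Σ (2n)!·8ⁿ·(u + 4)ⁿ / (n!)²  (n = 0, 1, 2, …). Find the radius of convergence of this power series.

R = 1/32

The ratio of consecutive coefficients is (2n+1)·(2n+2)/(n+1)² · 8 → 32.
Thus R = 1/(32) = 1/32.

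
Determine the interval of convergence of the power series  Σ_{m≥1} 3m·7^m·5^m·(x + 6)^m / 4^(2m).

Apply the ratio test: |a_{m+1}| / |a_m| = [3(m+1)/3m] · 7·5/16, which tends to 35/16 as m → ∞.
Convergence for |x + 6| · 35/16 < 1, i.e. |x + 6| < 16/35. So R = 16/35.
Check x = -194/35: the m-th term does not approach 0; divergence by the term test.
Check x = -226/35: the terms do not tend to 0, so the series diverges.

(-226/35, -194/35)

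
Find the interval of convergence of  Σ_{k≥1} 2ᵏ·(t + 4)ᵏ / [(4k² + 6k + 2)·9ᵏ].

[-17/2, 1/2]

Apply the ratio test: |a_{k+1}| / |a_k| = [(4k² + 6k + 2)/(4(k+1)² + 6(k+1) + 2)] · 2/9, which tends to 2/9 as k → ∞.
Hence the series converges for |t + 4| < 1/(2/9) = 9/2, so the radius of convergence is 9/2.
Check t = 1/2: absolute convergence follows by limit comparison with Σ 1/k².
When t = -17/2, absolute convergence follows by limit comparison with Σ 1/k².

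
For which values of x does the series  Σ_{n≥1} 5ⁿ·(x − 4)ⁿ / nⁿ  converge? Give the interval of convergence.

Applying the root test, |a_n|^(1/n) = 5/n → 0.
Since the n-th root of |a_n| tends to 0, the series converges for all real x; R = ∞.

(−∞, ∞)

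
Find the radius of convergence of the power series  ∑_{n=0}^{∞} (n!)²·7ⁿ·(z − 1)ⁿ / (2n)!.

R = 4/7

Apply the ratio test: |a_{n+1}| / |a_n| = (n+1)²/[(2n+1)·(2n+2)] · 7, which tends to 7/4 as n → ∞.
The series converges when 7/4 · |z − 1| < 1, giving R = 4/7.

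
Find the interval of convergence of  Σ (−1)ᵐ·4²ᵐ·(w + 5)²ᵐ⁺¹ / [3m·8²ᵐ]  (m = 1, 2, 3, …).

By the ratio test, |a_{m+1}/a_m| = [3m/3(m+1)] · 16/64 → 1/4.
Successive powers of (w + 5) differ by 2, so the series converges when |w + 5|² · 1/4 < 1, i.e. |w + 5| < √(4) = 2. So R = 2.
When w = -3, convergence follows from the alternating series test (terms decrease monotonically to 0).
Check w = -7: convergence follows from the alternating series test (terms decrease monotonically to 0).

[-7, -3]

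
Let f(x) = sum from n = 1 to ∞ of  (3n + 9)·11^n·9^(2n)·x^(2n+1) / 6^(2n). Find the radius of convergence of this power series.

R = 2√11/33

The ratio of consecutive coefficients is [(3(n+1) + 9)/(3n + 9)] · 11·81/36 → 99/4.
Since the exponent of x increases by 2 each term, convergence requires |x|² < 4/99, hence R = 2√11/33.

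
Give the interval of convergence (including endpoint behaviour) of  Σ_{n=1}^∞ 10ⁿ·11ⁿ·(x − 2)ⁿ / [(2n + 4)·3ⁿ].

By the ratio test, |a_{n+1}/a_n| = [(2n + 4)/(2(n+1) + 4)] · 10·11/3 → 110/3.
Thus R = 1/(110/3) = 3/110.
At x = 223/110: comparison with the harmonic series Σ 1/n shows the series diverges.
Check x = 217/110: an alternating series whose terms decrease to 0 in absolute value, so it converges by the Leibniz criterion.

[217/110, 223/110)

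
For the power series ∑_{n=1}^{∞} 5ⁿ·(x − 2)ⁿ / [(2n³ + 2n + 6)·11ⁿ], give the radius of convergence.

The ratio of consecutive coefficients is [(2n³ + 2n + 6)/(2(n+1)³ + 2(n+1) + 6)] · 5/11 → 5/11.
Thus R = 1/(5/11) = 11/5.

R = 11/5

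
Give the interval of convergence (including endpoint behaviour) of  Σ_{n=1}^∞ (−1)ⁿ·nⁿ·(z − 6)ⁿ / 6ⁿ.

{6}

Applying the root test, |a_n|^(1/n) = n/6 → ∞.
The root grows without bound, so R = 0 (convergence only at z = 6).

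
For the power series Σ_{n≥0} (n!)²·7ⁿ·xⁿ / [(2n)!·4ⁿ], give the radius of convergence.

The ratio of consecutive coefficients is (n+1)²/[(2n+1)·(2n+2)] · 7/4 → 7/16.
Convergence for |x| · 7/16 < 1, i.e. |x| < 16/7. So R = 16/7.

R = 16/7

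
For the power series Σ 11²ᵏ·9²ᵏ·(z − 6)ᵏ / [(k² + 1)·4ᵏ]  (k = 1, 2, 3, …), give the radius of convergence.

The ratio of consecutive coefficients is [(k² + 1)/((k+1)² + 1)] · 121·81/4 → 9801/4.
The series converges when 9801/4 · |z − 6| < 1, giving R = 4/9801.

R = 4/9801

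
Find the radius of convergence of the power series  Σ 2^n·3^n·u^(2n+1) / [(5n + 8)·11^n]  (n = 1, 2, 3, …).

Apply the ratio test: |a_{n+1}| / |a_n| = [(5n + 8)/(5(n+1) + 8)] · 2·3/11, which tends to 6/11 as n → ∞.
Successive powers of u differ by 2, so the series converges when |u|² · 6/11 < 1, i.e. |u| < √(11/6). So R = √66/6.

R = √66/6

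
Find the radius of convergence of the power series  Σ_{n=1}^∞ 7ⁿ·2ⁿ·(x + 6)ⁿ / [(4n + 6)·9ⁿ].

R = 9/14

Ratio test: |a_{n+1}/a_n| = [(4n + 6)/(4(n+1) + 6)] · 7·2/9 → 14/9 as n → ∞.
Hence the series converges for |x + 6| < 1/(14/9) = 9/14, so the radius of convergence is 9/14.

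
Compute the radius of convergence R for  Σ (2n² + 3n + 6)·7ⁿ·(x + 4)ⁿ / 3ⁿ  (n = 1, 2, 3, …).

By the ratio test, |a_{n+1}/a_n| = [(2(n+1)² + 3(n+1) + 6)/(2n² + 3n + 6)] · 7/3 → 7/3.
Hence the series converges for |x + 4| < 1/(7/3) = 3/7, so the radius of convergence is 3/7.

R = 3/7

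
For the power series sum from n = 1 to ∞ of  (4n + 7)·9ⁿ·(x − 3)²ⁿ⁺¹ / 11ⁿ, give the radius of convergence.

Ratio test: |a_{n+1}/a_n| = [(4(n+1) + 7)/(4n + 7)] · 9/11 → 9/11 as n → ∞.
Since the exponent of (x − 3) increases by 2 each term, convergence requires |x − 3|² < 11/9, hence R = √11/3.

R = √11/3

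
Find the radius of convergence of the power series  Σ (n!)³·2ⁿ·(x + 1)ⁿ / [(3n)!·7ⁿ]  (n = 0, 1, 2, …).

R = 189/2

By the ratio test, |a_{n+1}/a_n| = (n+1)³/[(3n+1)·(3n+2)·(3n+3)] · 2/7 → 2/189.
Convergence for |x + 1| · 2/189 < 1, i.e. |x + 1| < 189/2. So R = 189/2.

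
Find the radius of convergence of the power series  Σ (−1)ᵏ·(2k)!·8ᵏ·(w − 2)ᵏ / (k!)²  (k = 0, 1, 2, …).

R = 1/32

Ratio test: |a_{k+1}/a_k| = (2k+1)·(2k+2)/(k+1)² · 8 → 32 as k → ∞.
Convergence for |w − 2| · 32 < 1, i.e. |w − 2| < 1/32. So R = 1/32.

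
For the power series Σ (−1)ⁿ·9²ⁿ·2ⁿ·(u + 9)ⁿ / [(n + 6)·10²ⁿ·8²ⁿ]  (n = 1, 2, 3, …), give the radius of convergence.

R = 3200/81

The ratio of consecutive coefficients is [(n + 6)/((n+1) + 6)] · 81·2/(100·64) → 81/3200.
Hence the series converges for |u + 9| < 1/(81/3200) = 3200/81, so the radius of convergence is 3200/81.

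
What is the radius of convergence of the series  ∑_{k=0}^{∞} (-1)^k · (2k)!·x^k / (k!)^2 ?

Apply the ratio test: |a_{k+1}| / |a_k| = (2k+1)·(2k+2)/(k+1)², which tends to 4 as k → ∞.
Convergence for |x| · 4 < 1, i.e. |x| < 1/4. So R = 1/4.

R = 1/4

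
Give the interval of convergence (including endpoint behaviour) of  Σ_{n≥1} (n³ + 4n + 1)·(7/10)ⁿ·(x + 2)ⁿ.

Ratio test: |a_{n+1}/a_n| = [((n+1)³ + 4(n+1) + 1)/(n³ + 4n + 1)] · 7/10 → 7/10 as n → ∞.
Thus R = 1/(7/10) = 10/7.
At x = -4/7: the terms have absolute value of order n³, which does not tend to 0, so the series diverges by the divergence test.
Endpoint x = -24/7: the terms do not tend to 0, so the series diverges.

(-24/7, -4/7)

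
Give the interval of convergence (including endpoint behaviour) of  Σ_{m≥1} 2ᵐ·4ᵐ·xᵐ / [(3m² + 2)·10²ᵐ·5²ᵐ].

Apply the ratio test: |a_{m+1}| / |a_m| = [(3m² + 2)/(3(m+1)² + 2)] · 2·4/(100·25), which tends to 2/625 as m → ∞.
Convergence for |x| · 2/625 < 1, i.e. |x| < 625/2. So R = 625/2.
When x = 625/2, the series is dominated by a constant times Σ 1/m², which converges (p = 2 > 1).
At x = -625/2: absolute convergence follows by limit comparison with Σ 1/m².

[-625/2, 625/2]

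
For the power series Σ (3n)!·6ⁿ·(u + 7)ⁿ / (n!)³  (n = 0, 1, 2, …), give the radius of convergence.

By the ratio test, |a_{n+1}/a_n| = (3n+1)·(3n+2)·(3n+3)/(n+1)³ · 6 → 162.
Thus R = 1/(162) = 1/162.

R = 1/162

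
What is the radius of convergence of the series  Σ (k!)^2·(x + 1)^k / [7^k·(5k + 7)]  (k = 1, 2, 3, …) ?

R = 0

The ratio of consecutive coefficients is (k+1)² · 1/7 · (5k + 7)/(5(k+1) + 7) → ∞.
Since the ratio → ∞, the series diverges for every x ≠ -1, and R = 0.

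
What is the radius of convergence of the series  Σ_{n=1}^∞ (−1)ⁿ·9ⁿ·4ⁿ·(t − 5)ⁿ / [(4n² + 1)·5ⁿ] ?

R = 5/36

Apply the ratio test: |a_{n+1}| / |a_n| = [(4n² + 1)/(4(n+1)² + 1)] · 9·4/5, which tends to 36/5 as n → ∞.
Hence the series converges for |t − 5| < 1/(36/5) = 5/36, so the radius of convergence is 5/36.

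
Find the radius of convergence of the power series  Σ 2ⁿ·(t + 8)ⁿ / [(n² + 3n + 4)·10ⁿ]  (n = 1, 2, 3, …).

R = 5

Ratio test: |a_{n+1}/a_n| = [(n² + 3n + 4)/((n+1)² + 3(n+1) + 4)] · 2/10 → 1/5 as n → ∞.
Hence the series converges for |t + 8| < 1/(1/5) = 5, so the radius of convergence is 5.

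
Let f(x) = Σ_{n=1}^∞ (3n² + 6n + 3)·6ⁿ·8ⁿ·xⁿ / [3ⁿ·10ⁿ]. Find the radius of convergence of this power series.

Apply the ratio test: |a_{n+1}| / |a_n| = [(3(n+1)² + 6(n+1) + 3)/(3n² + 6n + 3)] · 6·8/(3·10), which tends to 8/5 as n → ∞.
Convergence for |x| · 8/5 < 1, i.e. |x| < 5/8. So R = 5/8.

R = 5/8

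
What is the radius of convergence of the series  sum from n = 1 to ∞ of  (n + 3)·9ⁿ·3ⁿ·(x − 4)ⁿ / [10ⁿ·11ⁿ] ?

The ratio of consecutive coefficients is [((n+1) + 3)/(n + 3)] · 9·3/(10·11) → 27/110.
Convergence for |x − 4| · 27/110 < 1, i.e. |x − 4| < 110/27. So R = 110/27.

R = 110/27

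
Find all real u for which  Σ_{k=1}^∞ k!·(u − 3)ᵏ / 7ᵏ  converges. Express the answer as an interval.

{3}

By the ratio test, |a_{k+1}/a_k| = (k+1) · 1/7 → ∞.
The terms grow without bound for any (u − 3) ≠ 0, so R = 0 (convergence only at u = 3).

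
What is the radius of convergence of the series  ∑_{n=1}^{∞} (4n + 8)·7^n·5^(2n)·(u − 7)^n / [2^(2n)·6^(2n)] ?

Ratio test: |a_{n+1}/a_n| = [(4(n+1) + 8)/(4n + 8)] · 7·25/(4·36) → 175/144 as n → ∞.
Thus R = 1/(175/144) = 144/175.

R = 144/175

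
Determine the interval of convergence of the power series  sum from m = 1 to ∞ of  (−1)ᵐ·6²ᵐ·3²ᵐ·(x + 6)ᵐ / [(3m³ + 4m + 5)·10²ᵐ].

[-511/81, -461/81]

Apply the ratio test: |a_{m+1}| / |a_m| = [(3m³ + 4m + 5)/(3(m+1)³ + 4(m+1) + 5)] · 36·9/100, which tends to 81/25 as m → ∞.
The series converges when 81/25 · |x + 6| < 1, giving R = 25/81.
At x = -461/81: absolute convergence follows by limit comparison with Σ 1/m³.
Endpoint x = -511/81: the terms are on the order of 1/m³, so the series converges absolutely by comparison with the p-series (p = 3 > 1).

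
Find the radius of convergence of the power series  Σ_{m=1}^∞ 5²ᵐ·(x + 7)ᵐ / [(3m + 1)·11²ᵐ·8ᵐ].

Apply the ratio test: |a_{m+1}| / |a_m| = [(3m + 1)/(3(m+1) + 1)] · 25/(121·8), which tends to 25/968 as m → ∞.
Thus R = 1/(25/968) = 968/25.

R = 968/25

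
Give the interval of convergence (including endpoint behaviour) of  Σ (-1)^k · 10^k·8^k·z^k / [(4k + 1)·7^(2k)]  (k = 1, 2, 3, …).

(-49/80, 49/80]

The ratio of consecutive coefficients is [(4k + 1)/(4(k+1) + 1)] · 10·8/49 → 80/49.
Convergence for |z| · 80/49 < 1, i.e. |z| < 49/80. So R = 49/80.
Endpoint z = 49/80: an alternating series whose terms decrease to 0 in absolute value, so it converges by the Leibniz criterion.
When z = -49/80, comparison with the harmonic series Σ 1/k shows the series diverges.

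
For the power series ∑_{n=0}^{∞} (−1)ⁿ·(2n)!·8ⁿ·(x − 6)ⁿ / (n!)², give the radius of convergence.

R = 1/32

The ratio of consecutive coefficients is (2n+1)·(2n+2)/(n+1)² · 8 → 32.
Thus R = 1/(32) = 1/32.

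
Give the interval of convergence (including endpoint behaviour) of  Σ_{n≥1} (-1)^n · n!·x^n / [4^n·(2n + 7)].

{0}

The ratio of consecutive coefficients is (n+1) · 1/4 · (2n + 7)/(2(n+1) + 7) → ∞.
The terms grow without bound for any x ≠ 0, so R = 0 (convergence only at x = 0).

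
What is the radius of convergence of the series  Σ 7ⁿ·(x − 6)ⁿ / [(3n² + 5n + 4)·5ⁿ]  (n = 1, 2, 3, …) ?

R = 5/7

The ratio of consecutive coefficients is [(3n² + 5n + 4)/(3(n+1)² + 5(n+1) + 4)] · 7/5 → 7/5.
Thus R = 1/(7/5) = 5/7.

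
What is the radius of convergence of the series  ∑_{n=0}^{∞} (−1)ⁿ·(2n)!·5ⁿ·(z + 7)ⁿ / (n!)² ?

R = 1/20

Apply the ratio test: |a_{n+1}| / |a_n| = (2n+1)·(2n+2)/(n+1)² · 5, which tends to 20 as n → ∞.
Hence the series converges for |z + 7| < 1/(20) = 1/20, so the radius of convergence is 1/20.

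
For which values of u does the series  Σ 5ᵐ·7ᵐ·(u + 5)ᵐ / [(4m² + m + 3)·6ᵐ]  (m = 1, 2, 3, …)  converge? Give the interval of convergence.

Apply the ratio test: |a_{m+1}| / |a_m| = [(4m² + m + 3)/(4(m+1)² + (m+1) + 3)] · 5·7/6, which tends to 35/6 as m → ∞.
The series converges when 35/6 · |u + 5| < 1, giving R = 6/35.
At u = -169/35: the terms are on the order of 1/m², so the series converges absolutely by comparison with the p-series (p = 2 > 1).
Check u = -181/35: the terms are on the order of 1/m², so the series converges absolutely by comparison with the p-series (p = 2 > 1).

[-181/35, -169/35]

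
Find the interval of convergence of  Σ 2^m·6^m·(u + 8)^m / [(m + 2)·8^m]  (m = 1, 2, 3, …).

The ratio of consecutive coefficients is [(m + 2)/((m+1) + 2)] · 2·6/8 → 3/2.
Convergence for |u + 8| · 3/2 < 1, i.e. |u + 8| < 2/3. So R = 2/3.
At u = -22/3: the terms are asymptotic to a nonzero constant times 1/m, so the series diverges by limit comparison with Σ 1/m.
Endpoint u = -26/3: an alternating series whose terms decrease to 0 in absolute value, so it converges by the Leibniz criterion.

[-26/3, -22/3)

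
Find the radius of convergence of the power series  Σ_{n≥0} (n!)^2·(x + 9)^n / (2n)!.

R = 4

The ratio of consecutive coefficients is (n+1)²/[(2n+1)·(2n+2)] → 1/4.
Hence the series converges for |x + 9| < 1/(1/4) = 4, so the radius of convergence is 4.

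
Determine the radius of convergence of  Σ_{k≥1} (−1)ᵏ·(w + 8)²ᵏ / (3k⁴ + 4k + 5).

Apply the ratio test: |a_{k+1}| / |a_k| = (3k⁴ + 4k + 5)/(3(k+1)⁴ + 4(k+1) + 5), which tends to 1 as k → ∞.
Successive powers of (w + 8) differ by 2, so the series converges when |w + 8|² · 1 < 1, i.e. |w + 8| < √(1) = 1. So R = 1.

R = 1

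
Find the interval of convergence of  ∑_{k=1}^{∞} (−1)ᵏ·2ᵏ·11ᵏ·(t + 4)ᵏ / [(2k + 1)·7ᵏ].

(-95/22, -81/22]

The ratio of consecutive coefficients is [(2k + 1)/(2(k+1) + 1)] · 2·11/7 → 22/7.
Convergence for |t + 4| · 22/7 < 1, i.e. |t + 4| < 7/22. So R = 7/22.
When t = -81/22, the terms alternate in sign and decrease monotonically to 0 in absolute value (size ~ c/k), so the alternating series test gives convergence.
Endpoint t = -95/22: comparison with the harmonic series Σ 1/k shows the series diverges.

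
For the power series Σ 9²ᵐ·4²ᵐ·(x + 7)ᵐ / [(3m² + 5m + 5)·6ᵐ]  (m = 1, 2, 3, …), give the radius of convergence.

R = 1/216

Apply the ratio test: |a_{m+1}| / |a_m| = [(3m² + 5m + 5)/(3(m+1)² + 5(m+1) + 5)] · 81·16/6, which tends to 216 as m → ∞.
Hence the series converges for |x + 7| < 1/(216) = 1/216, so the radius of convergence is 1/216.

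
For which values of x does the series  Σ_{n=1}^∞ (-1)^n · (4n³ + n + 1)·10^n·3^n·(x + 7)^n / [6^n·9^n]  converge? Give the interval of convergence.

The ratio of consecutive coefficients is [(4(n+1)³ + (n+1) + 1)/(4n³ + n + 1)] · 10·3/(6·9) → 5/9.
The series converges when 5/9 · |x + 7| < 1, giving R = 9/5.
When x = -26/5, the terms do not tend to 0, so the series diverges.
Endpoint x = -44/5: the n-th term does not approach 0; divergence by the term test.

(-44/5, -26/5)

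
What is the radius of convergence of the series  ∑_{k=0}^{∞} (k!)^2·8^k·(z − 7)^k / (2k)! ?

R = 1/2

The ratio of consecutive coefficients is (k+1)²/[(2k+1)·(2k+2)] · 8 → 2.
Hence the series converges for |z − 7| < 1/(2) = 1/2, so the radius of convergence is 1/2.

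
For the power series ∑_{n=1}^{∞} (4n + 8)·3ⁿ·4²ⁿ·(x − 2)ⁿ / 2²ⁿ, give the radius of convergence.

The ratio of consecutive coefficients is [(4(n+1) + 8)/(4n + 8)] · 3·16/4 → 12.
Thus R = 1/(12) = 1/12.

R = 1/12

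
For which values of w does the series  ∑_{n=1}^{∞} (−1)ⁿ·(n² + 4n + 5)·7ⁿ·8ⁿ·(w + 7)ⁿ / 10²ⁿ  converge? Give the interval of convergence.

(-123/14, -73/14)

Ratio test: |a_{n+1}/a_n| = [((n+1)² + 4(n+1) + 5)/(n² + 4n + 5)] · 7·8/100 → 14/25 as n → ∞.
Thus R = 1/(14/25) = 25/14.
At w = -73/14: the n-th term does not approach 0; divergence by the term test.
When w = -123/14, the terms do not tend to 0, so the series diverges.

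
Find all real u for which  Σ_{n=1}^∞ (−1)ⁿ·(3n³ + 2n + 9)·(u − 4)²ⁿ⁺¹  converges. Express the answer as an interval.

Apply the ratio test: |a_{n+1}| / |a_n| = (3(n+1)³ + 2(n+1) + 9)/(3n³ + 2n + 9), which tends to 1 as n → ∞.
Successive powers of (u − 4) differ by 2, so the series converges when |u − 4|² · 1 < 1, i.e. |u − 4| < √(1) = 1. So R = 1.
When u = 5, the terms do not tend to 0, so the series diverges.
At u = 3: the terms do not tend to 0, so the series diverges.

(3, 5)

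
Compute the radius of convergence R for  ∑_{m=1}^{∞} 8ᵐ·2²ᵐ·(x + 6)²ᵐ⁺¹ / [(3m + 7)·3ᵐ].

R = √6/8

Ratio test: |a_{m+1}/a_m| = [(3m + 7)/(3(m+1) + 7)] · 8·4/3 → 32/3 as m → ∞.
Since the exponent of (x + 6) increases by 2 each term, convergence requires |x + 6|² < 3/32, hence R = √6/8.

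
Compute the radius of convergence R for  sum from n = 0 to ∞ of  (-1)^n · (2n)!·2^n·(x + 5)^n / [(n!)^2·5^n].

By the ratio test, |a_{n+1}/a_n| = (2n+1)·(2n+2)/(n+1)² · 2/5 → 8/5.
Convergence for |x + 5| · 8/5 < 1, i.e. |x + 5| < 5/8. So R = 5/8.

R = 5/8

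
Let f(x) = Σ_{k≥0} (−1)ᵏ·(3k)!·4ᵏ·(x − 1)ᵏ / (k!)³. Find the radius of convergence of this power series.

Ratio test: |a_{k+1}/a_k| = (3k+1)·(3k+2)·(3k+3)/(k+1)³ · 4 → 108 as k → ∞.
Thus R = 1/(108) = 1/108.

R = 1/108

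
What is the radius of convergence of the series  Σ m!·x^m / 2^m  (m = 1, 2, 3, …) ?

Apply the ratio test: |a_{m+1}| / |a_m| = (m+1) · 1/2, which tends to ∞ as m → ∞.
Since the ratio → ∞, the series diverges for every x ≠ 0, and R = 0.

R = 0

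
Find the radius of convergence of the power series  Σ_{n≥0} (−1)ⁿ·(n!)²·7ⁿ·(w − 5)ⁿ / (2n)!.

By the ratio test, |a_{n+1}/a_n| = (n+1)²/[(2n+1)·(2n+2)] · 7 → 7/4.
Hence the series converges for |w − 5| < 1/(7/4) = 4/7, so the radius of convergence is 4/7.

R = 4/7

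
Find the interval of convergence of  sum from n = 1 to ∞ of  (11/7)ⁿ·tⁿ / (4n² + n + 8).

Apply the ratio test: |a_{n+1}| / |a_n| = [(4n² + n + 8)/(4(n+1)² + (n+1) + 8)] · 11/7, which tends to 11/7 as n → ∞.
Hence the series converges for |t| < 1/(11/7) = 7/11, so the radius of convergence is 7/11.
Check t = 7/11: the series is dominated by a constant times Σ 1/n², which converges (p = 2 > 1).
At t = -7/11: the series is dominated by a constant times Σ 1/n², which converges (p = 2 > 1).

[-7/11, 7/11]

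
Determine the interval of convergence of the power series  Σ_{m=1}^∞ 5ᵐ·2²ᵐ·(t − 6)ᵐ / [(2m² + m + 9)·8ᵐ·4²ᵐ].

Ratio test: |a_{m+1}/a_m| = [(2m² + m + 9)/(2(m+1)² + (m+1) + 9)] · 5·4/(8·16) → 5/32 as m → ∞.
Hence the series converges for |t − 6| < 1/(5/32) = 32/5, so the radius of convergence is 32/5.
At t = 62/5: the terms are on the order of 1/m², so the series converges absolutely by comparison with the p-series (p = 2 > 1).
At t = -2/5: the terms are on the order of 1/m², so the series converges absolutely by comparison with the p-series (p = 2 > 1).

[-2/5, 62/5]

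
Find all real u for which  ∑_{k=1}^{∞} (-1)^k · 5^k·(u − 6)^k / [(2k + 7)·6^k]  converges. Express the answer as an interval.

(24/5, 36/5]

The ratio of consecutive coefficients is [(2k + 7)/(2(k+1) + 7)] · 5/6 → 5/6.
Convergence for |u − 6| · 5/6 < 1, i.e. |u − 6| < 6/5. So R = 6/5.
Check u = 36/5: convergence follows from the alternating series test (terms decrease monotonically to 0).
Endpoint u = 24/5: the terms are asymptotic to a nonzero constant times 1/k, so the series diverges by limit comparison with Σ 1/k.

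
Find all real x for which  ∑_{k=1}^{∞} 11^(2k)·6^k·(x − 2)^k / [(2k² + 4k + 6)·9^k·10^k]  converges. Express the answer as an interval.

[227/121, 257/121]

Apply the ratio test: |a_{k+1}| / |a_k| = [(2k² + 4k + 6)/(2(k+1)² + 4(k+1) + 6)] · 121·6/(9·10), which tends to 121/15 as k → ∞.
The series converges when 121/15 · |x − 2| < 1, giving R = 15/121.
Endpoint x = 257/121: the terms are on the order of 1/k², so the series converges absolutely by comparison with the p-series (p = 2 > 1).
Check x = 227/121: the series is dominated by a constant times Σ 1/k², which converges (p = 2 > 1).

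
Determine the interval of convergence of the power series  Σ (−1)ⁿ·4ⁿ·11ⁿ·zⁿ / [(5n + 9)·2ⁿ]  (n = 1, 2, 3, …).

By the ratio test, |a_{n+1}/a_n| = [(5n + 9)/(5(n+1) + 9)] · 4·11/2 → 22.
Convergence for |z| · 22 < 1, i.e. |z| < 1/22. So R = 1/22.
At z = 1/22: an alternating series whose terms decrease to 0 in absolute value, so it converges by the Leibniz criterion.
Endpoint z = -1/22: comparison with the harmonic series Σ 1/n shows the series diverges.

(-1/22, 1/22]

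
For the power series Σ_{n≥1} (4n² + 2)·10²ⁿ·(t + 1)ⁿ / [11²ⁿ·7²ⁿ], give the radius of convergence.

Ratio test: |a_{n+1}/a_n| = [(4(n+1)² + 2)/(4n² + 2)] · 100/(121·49) → 100/5929 as n → ∞.
Thus R = 1/(100/5929) = 5929/100.

R = 5929/100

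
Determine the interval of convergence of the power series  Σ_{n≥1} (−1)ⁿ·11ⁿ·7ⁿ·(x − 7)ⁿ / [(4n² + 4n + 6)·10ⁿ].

[529/77, 549/77]

The ratio of consecutive coefficients is [(4n² + 4n + 6)/(4(n+1)² + 4(n+1) + 6)] · 11·7/10 → 77/10.
Convergence for |x − 7| · 77/10 < 1, i.e. |x − 7| < 10/77. So R = 10/77.
At x = 549/77: the series is dominated by a constant times Σ 1/n², which converges (p = 2 > 1).
Endpoint x = 529/77: the terms are on the order of 1/n², so the series converges absolutely by comparison with the p-series (p = 2 > 1).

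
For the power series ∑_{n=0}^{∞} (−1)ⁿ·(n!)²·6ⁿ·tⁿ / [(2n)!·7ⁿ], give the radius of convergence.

By the ratio test, |a_{n+1}/a_n| = (n+1)²/[(2n+1)·(2n+2)] · 6/7 → 3/14.
Hence the series converges for |t| < 1/(3/14) = 14/3, so the radius of convergence is 14/3.

R = 14/3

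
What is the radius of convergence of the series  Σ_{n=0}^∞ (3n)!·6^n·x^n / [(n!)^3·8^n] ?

R = 4/81

Ratio test: |a_{n+1}/a_n| = (3n+1)·(3n+2)·(3n+3)/(n+1)³ · 6/8 → 81/4 as n → ∞.
Convergence for |x| · 81/4 < 1, i.e. |x| < 4/81. So R = 4/81.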